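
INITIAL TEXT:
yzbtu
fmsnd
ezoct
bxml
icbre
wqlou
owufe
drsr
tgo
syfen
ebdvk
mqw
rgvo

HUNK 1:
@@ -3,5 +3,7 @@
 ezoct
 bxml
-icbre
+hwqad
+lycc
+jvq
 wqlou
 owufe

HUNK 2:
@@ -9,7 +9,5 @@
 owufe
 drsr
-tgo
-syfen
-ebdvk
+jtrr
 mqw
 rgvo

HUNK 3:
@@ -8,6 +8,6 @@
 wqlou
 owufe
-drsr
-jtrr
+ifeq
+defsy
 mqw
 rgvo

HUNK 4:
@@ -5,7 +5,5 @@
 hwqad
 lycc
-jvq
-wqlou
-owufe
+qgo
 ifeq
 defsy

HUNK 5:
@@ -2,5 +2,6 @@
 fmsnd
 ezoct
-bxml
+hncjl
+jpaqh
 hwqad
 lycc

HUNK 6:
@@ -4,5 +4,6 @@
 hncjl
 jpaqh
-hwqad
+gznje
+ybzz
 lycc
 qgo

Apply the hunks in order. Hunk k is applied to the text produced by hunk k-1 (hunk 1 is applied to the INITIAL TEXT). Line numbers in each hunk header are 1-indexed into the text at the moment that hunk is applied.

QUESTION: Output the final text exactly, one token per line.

Answer: yzbtu
fmsnd
ezoct
hncjl
jpaqh
gznje
ybzz
lycc
qgo
ifeq
defsy
mqw
rgvo

Derivation:
Hunk 1: at line 3 remove [icbre] add [hwqad,lycc,jvq] -> 15 lines: yzbtu fmsnd ezoct bxml hwqad lycc jvq wqlou owufe drsr tgo syfen ebdvk mqw rgvo
Hunk 2: at line 9 remove [tgo,syfen,ebdvk] add [jtrr] -> 13 lines: yzbtu fmsnd ezoct bxml hwqad lycc jvq wqlou owufe drsr jtrr mqw rgvo
Hunk 3: at line 8 remove [drsr,jtrr] add [ifeq,defsy] -> 13 lines: yzbtu fmsnd ezoct bxml hwqad lycc jvq wqlou owufe ifeq defsy mqw rgvo
Hunk 4: at line 5 remove [jvq,wqlou,owufe] add [qgo] -> 11 lines: yzbtu fmsnd ezoct bxml hwqad lycc qgo ifeq defsy mqw rgvo
Hunk 5: at line 2 remove [bxml] add [hncjl,jpaqh] -> 12 lines: yzbtu fmsnd ezoct hncjl jpaqh hwqad lycc qgo ifeq defsy mqw rgvo
Hunk 6: at line 4 remove [hwqad] add [gznje,ybzz] -> 13 lines: yzbtu fmsnd ezoct hncjl jpaqh gznje ybzz lycc qgo ifeq defsy mqw rgvo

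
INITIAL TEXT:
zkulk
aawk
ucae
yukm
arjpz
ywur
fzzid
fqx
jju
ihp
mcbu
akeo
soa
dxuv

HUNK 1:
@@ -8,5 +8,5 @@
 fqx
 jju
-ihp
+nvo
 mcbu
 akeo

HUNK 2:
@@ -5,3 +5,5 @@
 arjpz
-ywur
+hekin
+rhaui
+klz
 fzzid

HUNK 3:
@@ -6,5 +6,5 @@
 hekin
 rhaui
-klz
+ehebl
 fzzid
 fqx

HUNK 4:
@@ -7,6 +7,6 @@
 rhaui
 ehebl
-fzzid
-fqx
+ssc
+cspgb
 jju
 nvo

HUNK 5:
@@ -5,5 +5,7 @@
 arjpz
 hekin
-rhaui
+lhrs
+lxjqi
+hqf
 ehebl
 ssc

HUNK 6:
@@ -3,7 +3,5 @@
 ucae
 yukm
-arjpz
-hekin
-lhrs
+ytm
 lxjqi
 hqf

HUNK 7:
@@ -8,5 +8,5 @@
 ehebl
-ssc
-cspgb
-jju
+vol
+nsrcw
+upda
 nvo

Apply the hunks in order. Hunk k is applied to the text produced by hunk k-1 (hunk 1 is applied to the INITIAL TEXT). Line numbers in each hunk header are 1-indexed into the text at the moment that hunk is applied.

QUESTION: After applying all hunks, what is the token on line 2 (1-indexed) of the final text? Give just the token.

Answer: aawk

Derivation:
Hunk 1: at line 8 remove [ihp] add [nvo] -> 14 lines: zkulk aawk ucae yukm arjpz ywur fzzid fqx jju nvo mcbu akeo soa dxuv
Hunk 2: at line 5 remove [ywur] add [hekin,rhaui,klz] -> 16 lines: zkulk aawk ucae yukm arjpz hekin rhaui klz fzzid fqx jju nvo mcbu akeo soa dxuv
Hunk 3: at line 6 remove [klz] add [ehebl] -> 16 lines: zkulk aawk ucae yukm arjpz hekin rhaui ehebl fzzid fqx jju nvo mcbu akeo soa dxuv
Hunk 4: at line 7 remove [fzzid,fqx] add [ssc,cspgb] -> 16 lines: zkulk aawk ucae yukm arjpz hekin rhaui ehebl ssc cspgb jju nvo mcbu akeo soa dxuv
Hunk 5: at line 5 remove [rhaui] add [lhrs,lxjqi,hqf] -> 18 lines: zkulk aawk ucae yukm arjpz hekin lhrs lxjqi hqf ehebl ssc cspgb jju nvo mcbu akeo soa dxuv
Hunk 6: at line 3 remove [arjpz,hekin,lhrs] add [ytm] -> 16 lines: zkulk aawk ucae yukm ytm lxjqi hqf ehebl ssc cspgb jju nvo mcbu akeo soa dxuv
Hunk 7: at line 8 remove [ssc,cspgb,jju] add [vol,nsrcw,upda] -> 16 lines: zkulk aawk ucae yukm ytm lxjqi hqf ehebl vol nsrcw upda nvo mcbu akeo soa dxuv
Final line 2: aawk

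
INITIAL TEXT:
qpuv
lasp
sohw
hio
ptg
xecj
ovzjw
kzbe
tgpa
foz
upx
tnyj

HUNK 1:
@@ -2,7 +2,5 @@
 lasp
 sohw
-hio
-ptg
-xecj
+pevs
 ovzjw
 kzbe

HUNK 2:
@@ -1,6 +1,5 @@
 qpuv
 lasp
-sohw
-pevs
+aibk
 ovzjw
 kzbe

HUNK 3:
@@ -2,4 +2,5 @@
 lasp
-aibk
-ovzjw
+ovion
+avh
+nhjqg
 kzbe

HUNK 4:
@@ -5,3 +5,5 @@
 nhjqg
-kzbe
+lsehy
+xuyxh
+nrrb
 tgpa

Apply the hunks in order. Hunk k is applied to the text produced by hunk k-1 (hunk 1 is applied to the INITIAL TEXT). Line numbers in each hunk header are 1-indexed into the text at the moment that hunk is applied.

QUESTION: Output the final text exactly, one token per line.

Hunk 1: at line 2 remove [hio,ptg,xecj] add [pevs] -> 10 lines: qpuv lasp sohw pevs ovzjw kzbe tgpa foz upx tnyj
Hunk 2: at line 1 remove [sohw,pevs] add [aibk] -> 9 lines: qpuv lasp aibk ovzjw kzbe tgpa foz upx tnyj
Hunk 3: at line 2 remove [aibk,ovzjw] add [ovion,avh,nhjqg] -> 10 lines: qpuv lasp ovion avh nhjqg kzbe tgpa foz upx tnyj
Hunk 4: at line 5 remove [kzbe] add [lsehy,xuyxh,nrrb] -> 12 lines: qpuv lasp ovion avh nhjqg lsehy xuyxh nrrb tgpa foz upx tnyj

Answer: qpuv
lasp
ovion
avh
nhjqg
lsehy
xuyxh
nrrb
tgpa
foz
upx
tnyj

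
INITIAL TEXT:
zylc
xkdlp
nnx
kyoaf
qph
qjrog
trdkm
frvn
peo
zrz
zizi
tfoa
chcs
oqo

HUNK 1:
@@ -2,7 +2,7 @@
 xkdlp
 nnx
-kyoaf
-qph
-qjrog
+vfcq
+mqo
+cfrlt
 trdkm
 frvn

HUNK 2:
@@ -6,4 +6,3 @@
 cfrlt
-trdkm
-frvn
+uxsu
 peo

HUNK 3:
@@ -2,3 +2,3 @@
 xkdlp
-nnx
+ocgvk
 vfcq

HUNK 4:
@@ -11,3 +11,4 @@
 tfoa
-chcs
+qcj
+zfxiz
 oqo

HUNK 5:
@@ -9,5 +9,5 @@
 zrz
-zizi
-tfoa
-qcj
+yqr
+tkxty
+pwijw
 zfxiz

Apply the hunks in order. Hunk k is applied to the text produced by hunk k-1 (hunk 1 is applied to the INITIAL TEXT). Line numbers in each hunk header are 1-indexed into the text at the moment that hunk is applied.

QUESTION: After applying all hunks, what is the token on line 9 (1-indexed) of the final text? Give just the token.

Answer: zrz

Derivation:
Hunk 1: at line 2 remove [kyoaf,qph,qjrog] add [vfcq,mqo,cfrlt] -> 14 lines: zylc xkdlp nnx vfcq mqo cfrlt trdkm frvn peo zrz zizi tfoa chcs oqo
Hunk 2: at line 6 remove [trdkm,frvn] add [uxsu] -> 13 lines: zylc xkdlp nnx vfcq mqo cfrlt uxsu peo zrz zizi tfoa chcs oqo
Hunk 3: at line 2 remove [nnx] add [ocgvk] -> 13 lines: zylc xkdlp ocgvk vfcq mqo cfrlt uxsu peo zrz zizi tfoa chcs oqo
Hunk 4: at line 11 remove [chcs] add [qcj,zfxiz] -> 14 lines: zylc xkdlp ocgvk vfcq mqo cfrlt uxsu peo zrz zizi tfoa qcj zfxiz oqo
Hunk 5: at line 9 remove [zizi,tfoa,qcj] add [yqr,tkxty,pwijw] -> 14 lines: zylc xkdlp ocgvk vfcq mqo cfrlt uxsu peo zrz yqr tkxty pwijw zfxiz oqo
Final line 9: zrz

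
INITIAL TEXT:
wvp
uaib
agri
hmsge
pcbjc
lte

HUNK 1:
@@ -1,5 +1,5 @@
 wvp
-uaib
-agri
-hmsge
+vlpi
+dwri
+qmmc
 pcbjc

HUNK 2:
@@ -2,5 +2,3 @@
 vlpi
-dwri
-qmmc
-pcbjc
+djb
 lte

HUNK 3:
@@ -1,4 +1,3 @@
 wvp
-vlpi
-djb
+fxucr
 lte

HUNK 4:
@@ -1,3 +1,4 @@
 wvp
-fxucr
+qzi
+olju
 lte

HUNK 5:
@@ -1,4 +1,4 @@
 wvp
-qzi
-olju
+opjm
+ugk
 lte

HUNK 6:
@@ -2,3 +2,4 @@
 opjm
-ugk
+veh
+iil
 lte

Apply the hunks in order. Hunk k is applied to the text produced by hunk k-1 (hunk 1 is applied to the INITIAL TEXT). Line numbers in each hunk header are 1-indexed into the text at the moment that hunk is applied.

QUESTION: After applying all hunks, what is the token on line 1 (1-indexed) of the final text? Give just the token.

Hunk 1: at line 1 remove [uaib,agri,hmsge] add [vlpi,dwri,qmmc] -> 6 lines: wvp vlpi dwri qmmc pcbjc lte
Hunk 2: at line 2 remove [dwri,qmmc,pcbjc] add [djb] -> 4 lines: wvp vlpi djb lte
Hunk 3: at line 1 remove [vlpi,djb] add [fxucr] -> 3 lines: wvp fxucr lte
Hunk 4: at line 1 remove [fxucr] add [qzi,olju] -> 4 lines: wvp qzi olju lte
Hunk 5: at line 1 remove [qzi,olju] add [opjm,ugk] -> 4 lines: wvp opjm ugk lte
Hunk 6: at line 2 remove [ugk] add [veh,iil] -> 5 lines: wvp opjm veh iil lte
Final line 1: wvp

Answer: wvp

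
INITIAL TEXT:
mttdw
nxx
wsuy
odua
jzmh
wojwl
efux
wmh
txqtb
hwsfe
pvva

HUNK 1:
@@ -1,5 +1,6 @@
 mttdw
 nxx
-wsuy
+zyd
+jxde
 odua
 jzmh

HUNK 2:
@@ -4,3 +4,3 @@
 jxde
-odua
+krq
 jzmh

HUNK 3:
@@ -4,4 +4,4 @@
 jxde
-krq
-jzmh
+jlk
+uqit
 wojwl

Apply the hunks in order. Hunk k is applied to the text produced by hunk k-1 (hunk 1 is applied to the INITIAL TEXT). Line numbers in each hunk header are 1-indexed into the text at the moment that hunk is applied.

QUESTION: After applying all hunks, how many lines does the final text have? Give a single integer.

Hunk 1: at line 1 remove [wsuy] add [zyd,jxde] -> 12 lines: mttdw nxx zyd jxde odua jzmh wojwl efux wmh txqtb hwsfe pvva
Hunk 2: at line 4 remove [odua] add [krq] -> 12 lines: mttdw nxx zyd jxde krq jzmh wojwl efux wmh txqtb hwsfe pvva
Hunk 3: at line 4 remove [krq,jzmh] add [jlk,uqit] -> 12 lines: mttdw nxx zyd jxde jlk uqit wojwl efux wmh txqtb hwsfe pvva
Final line count: 12

Answer: 12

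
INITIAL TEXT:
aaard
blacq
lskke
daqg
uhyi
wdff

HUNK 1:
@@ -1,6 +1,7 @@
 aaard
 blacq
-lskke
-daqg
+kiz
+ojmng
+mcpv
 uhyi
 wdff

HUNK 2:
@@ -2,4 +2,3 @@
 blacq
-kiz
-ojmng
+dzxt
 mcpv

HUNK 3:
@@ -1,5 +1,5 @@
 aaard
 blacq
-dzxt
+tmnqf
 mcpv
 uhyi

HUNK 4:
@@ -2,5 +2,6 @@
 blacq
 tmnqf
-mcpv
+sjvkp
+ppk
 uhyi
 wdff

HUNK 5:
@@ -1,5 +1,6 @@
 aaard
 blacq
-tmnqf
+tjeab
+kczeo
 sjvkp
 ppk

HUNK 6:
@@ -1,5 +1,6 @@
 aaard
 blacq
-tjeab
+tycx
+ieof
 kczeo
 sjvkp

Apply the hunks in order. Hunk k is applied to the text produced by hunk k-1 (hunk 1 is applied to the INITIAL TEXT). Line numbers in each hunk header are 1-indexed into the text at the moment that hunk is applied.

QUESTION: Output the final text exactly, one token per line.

Hunk 1: at line 1 remove [lskke,daqg] add [kiz,ojmng,mcpv] -> 7 lines: aaard blacq kiz ojmng mcpv uhyi wdff
Hunk 2: at line 2 remove [kiz,ojmng] add [dzxt] -> 6 lines: aaard blacq dzxt mcpv uhyi wdff
Hunk 3: at line 1 remove [dzxt] add [tmnqf] -> 6 lines: aaard blacq tmnqf mcpv uhyi wdff
Hunk 4: at line 2 remove [mcpv] add [sjvkp,ppk] -> 7 lines: aaard blacq tmnqf sjvkp ppk uhyi wdff
Hunk 5: at line 1 remove [tmnqf] add [tjeab,kczeo] -> 8 lines: aaard blacq tjeab kczeo sjvkp ppk uhyi wdff
Hunk 6: at line 1 remove [tjeab] add [tycx,ieof] -> 9 lines: aaard blacq tycx ieof kczeo sjvkp ppk uhyi wdff

Answer: aaard
blacq
tycx
ieof
kczeo
sjvkp
ppk
uhyi
wdff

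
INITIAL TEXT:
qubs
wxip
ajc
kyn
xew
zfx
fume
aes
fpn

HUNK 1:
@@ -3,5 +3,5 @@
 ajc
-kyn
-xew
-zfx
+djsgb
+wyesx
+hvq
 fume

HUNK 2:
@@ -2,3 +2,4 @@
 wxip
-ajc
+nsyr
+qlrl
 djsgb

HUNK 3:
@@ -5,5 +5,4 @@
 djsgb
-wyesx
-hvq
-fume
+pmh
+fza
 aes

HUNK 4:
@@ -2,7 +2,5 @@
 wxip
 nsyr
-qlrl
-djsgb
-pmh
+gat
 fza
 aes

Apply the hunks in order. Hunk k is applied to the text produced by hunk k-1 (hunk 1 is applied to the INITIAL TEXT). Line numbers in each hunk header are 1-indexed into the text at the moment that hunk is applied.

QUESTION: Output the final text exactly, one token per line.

Hunk 1: at line 3 remove [kyn,xew,zfx] add [djsgb,wyesx,hvq] -> 9 lines: qubs wxip ajc djsgb wyesx hvq fume aes fpn
Hunk 2: at line 2 remove [ajc] add [nsyr,qlrl] -> 10 lines: qubs wxip nsyr qlrl djsgb wyesx hvq fume aes fpn
Hunk 3: at line 5 remove [wyesx,hvq,fume] add [pmh,fza] -> 9 lines: qubs wxip nsyr qlrl djsgb pmh fza aes fpn
Hunk 4: at line 2 remove [qlrl,djsgb,pmh] add [gat] -> 7 lines: qubs wxip nsyr gat fza aes fpn

Answer: qubs
wxip
nsyr
gat
fza
aes
fpn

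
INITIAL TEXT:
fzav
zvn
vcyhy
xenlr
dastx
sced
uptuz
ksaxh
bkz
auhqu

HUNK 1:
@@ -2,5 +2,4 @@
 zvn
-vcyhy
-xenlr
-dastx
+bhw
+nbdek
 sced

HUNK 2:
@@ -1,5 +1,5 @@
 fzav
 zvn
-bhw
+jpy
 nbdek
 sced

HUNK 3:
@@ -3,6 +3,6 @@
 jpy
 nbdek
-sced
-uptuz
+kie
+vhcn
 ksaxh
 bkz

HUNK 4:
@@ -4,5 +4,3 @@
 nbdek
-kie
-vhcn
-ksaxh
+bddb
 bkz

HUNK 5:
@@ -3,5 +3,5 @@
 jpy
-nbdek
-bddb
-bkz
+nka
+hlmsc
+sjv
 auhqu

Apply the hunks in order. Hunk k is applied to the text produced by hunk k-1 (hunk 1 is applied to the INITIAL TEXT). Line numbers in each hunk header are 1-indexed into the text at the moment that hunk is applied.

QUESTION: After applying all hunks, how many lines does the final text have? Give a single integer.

Hunk 1: at line 2 remove [vcyhy,xenlr,dastx] add [bhw,nbdek] -> 9 lines: fzav zvn bhw nbdek sced uptuz ksaxh bkz auhqu
Hunk 2: at line 1 remove [bhw] add [jpy] -> 9 lines: fzav zvn jpy nbdek sced uptuz ksaxh bkz auhqu
Hunk 3: at line 3 remove [sced,uptuz] add [kie,vhcn] -> 9 lines: fzav zvn jpy nbdek kie vhcn ksaxh bkz auhqu
Hunk 4: at line 4 remove [kie,vhcn,ksaxh] add [bddb] -> 7 lines: fzav zvn jpy nbdek bddb bkz auhqu
Hunk 5: at line 3 remove [nbdek,bddb,bkz] add [nka,hlmsc,sjv] -> 7 lines: fzav zvn jpy nka hlmsc sjv auhqu
Final line count: 7

Answer: 7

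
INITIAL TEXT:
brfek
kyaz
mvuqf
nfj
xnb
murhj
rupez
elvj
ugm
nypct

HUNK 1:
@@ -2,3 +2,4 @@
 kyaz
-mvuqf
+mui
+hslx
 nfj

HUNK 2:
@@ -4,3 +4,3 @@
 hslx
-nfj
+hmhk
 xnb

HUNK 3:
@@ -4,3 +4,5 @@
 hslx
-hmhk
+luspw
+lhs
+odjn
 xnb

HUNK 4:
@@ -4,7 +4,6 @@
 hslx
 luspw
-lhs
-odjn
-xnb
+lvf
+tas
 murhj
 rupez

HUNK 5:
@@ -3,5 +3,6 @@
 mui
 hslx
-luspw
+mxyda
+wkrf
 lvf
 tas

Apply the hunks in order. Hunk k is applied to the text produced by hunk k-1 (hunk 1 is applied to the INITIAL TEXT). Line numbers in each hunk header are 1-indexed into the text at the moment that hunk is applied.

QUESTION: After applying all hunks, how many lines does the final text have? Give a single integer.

Hunk 1: at line 2 remove [mvuqf] add [mui,hslx] -> 11 lines: brfek kyaz mui hslx nfj xnb murhj rupez elvj ugm nypct
Hunk 2: at line 4 remove [nfj] add [hmhk] -> 11 lines: brfek kyaz mui hslx hmhk xnb murhj rupez elvj ugm nypct
Hunk 3: at line 4 remove [hmhk] add [luspw,lhs,odjn] -> 13 lines: brfek kyaz mui hslx luspw lhs odjn xnb murhj rupez elvj ugm nypct
Hunk 4: at line 4 remove [lhs,odjn,xnb] add [lvf,tas] -> 12 lines: brfek kyaz mui hslx luspw lvf tas murhj rupez elvj ugm nypct
Hunk 5: at line 3 remove [luspw] add [mxyda,wkrf] -> 13 lines: brfek kyaz mui hslx mxyda wkrf lvf tas murhj rupez elvj ugm nypct
Final line count: 13

Answer: 13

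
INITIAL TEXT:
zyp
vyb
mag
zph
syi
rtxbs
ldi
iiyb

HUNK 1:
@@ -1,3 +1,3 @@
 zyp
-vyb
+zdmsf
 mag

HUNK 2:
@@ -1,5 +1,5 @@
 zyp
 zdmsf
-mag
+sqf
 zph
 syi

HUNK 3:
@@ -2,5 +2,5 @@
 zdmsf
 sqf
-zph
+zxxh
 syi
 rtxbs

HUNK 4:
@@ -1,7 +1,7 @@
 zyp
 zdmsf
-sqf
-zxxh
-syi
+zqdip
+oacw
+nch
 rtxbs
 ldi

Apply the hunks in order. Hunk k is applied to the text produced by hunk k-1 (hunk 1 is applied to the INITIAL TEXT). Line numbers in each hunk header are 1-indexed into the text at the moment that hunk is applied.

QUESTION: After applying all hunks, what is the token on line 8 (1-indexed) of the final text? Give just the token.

Hunk 1: at line 1 remove [vyb] add [zdmsf] -> 8 lines: zyp zdmsf mag zph syi rtxbs ldi iiyb
Hunk 2: at line 1 remove [mag] add [sqf] -> 8 lines: zyp zdmsf sqf zph syi rtxbs ldi iiyb
Hunk 3: at line 2 remove [zph] add [zxxh] -> 8 lines: zyp zdmsf sqf zxxh syi rtxbs ldi iiyb
Hunk 4: at line 1 remove [sqf,zxxh,syi] add [zqdip,oacw,nch] -> 8 lines: zyp zdmsf zqdip oacw nch rtxbs ldi iiyb
Final line 8: iiyb

Answer: iiyb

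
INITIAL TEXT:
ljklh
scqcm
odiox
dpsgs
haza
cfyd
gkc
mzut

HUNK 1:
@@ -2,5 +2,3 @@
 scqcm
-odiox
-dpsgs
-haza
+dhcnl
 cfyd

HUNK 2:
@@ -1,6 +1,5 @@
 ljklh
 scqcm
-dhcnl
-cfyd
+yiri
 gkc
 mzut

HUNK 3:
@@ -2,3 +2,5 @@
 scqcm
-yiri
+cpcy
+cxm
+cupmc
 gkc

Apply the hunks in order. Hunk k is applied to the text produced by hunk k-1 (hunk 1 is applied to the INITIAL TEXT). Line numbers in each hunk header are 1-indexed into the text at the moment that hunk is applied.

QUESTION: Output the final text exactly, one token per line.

Answer: ljklh
scqcm
cpcy
cxm
cupmc
gkc
mzut

Derivation:
Hunk 1: at line 2 remove [odiox,dpsgs,haza] add [dhcnl] -> 6 lines: ljklh scqcm dhcnl cfyd gkc mzut
Hunk 2: at line 1 remove [dhcnl,cfyd] add [yiri] -> 5 lines: ljklh scqcm yiri gkc mzut
Hunk 3: at line 2 remove [yiri] add [cpcy,cxm,cupmc] -> 7 lines: ljklh scqcm cpcy cxm cupmc gkc mzut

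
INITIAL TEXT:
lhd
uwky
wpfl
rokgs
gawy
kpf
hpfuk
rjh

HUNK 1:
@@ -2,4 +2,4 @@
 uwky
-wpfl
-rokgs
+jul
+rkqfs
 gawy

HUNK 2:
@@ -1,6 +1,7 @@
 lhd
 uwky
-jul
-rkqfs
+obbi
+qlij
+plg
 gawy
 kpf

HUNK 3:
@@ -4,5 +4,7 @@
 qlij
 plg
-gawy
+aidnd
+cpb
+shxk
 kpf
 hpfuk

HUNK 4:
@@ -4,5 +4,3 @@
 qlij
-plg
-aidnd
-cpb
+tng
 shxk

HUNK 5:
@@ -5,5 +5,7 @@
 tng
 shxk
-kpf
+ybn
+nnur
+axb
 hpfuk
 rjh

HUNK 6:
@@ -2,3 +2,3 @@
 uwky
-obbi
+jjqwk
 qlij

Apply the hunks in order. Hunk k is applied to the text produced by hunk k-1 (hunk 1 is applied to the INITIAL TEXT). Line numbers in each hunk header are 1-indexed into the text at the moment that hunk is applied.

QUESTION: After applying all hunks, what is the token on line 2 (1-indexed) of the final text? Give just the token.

Hunk 1: at line 2 remove [wpfl,rokgs] add [jul,rkqfs] -> 8 lines: lhd uwky jul rkqfs gawy kpf hpfuk rjh
Hunk 2: at line 1 remove [jul,rkqfs] add [obbi,qlij,plg] -> 9 lines: lhd uwky obbi qlij plg gawy kpf hpfuk rjh
Hunk 3: at line 4 remove [gawy] add [aidnd,cpb,shxk] -> 11 lines: lhd uwky obbi qlij plg aidnd cpb shxk kpf hpfuk rjh
Hunk 4: at line 4 remove [plg,aidnd,cpb] add [tng] -> 9 lines: lhd uwky obbi qlij tng shxk kpf hpfuk rjh
Hunk 5: at line 5 remove [kpf] add [ybn,nnur,axb] -> 11 lines: lhd uwky obbi qlij tng shxk ybn nnur axb hpfuk rjh
Hunk 6: at line 2 remove [obbi] add [jjqwk] -> 11 lines: lhd uwky jjqwk qlij tng shxk ybn nnur axb hpfuk rjh
Final line 2: uwky

Answer: uwky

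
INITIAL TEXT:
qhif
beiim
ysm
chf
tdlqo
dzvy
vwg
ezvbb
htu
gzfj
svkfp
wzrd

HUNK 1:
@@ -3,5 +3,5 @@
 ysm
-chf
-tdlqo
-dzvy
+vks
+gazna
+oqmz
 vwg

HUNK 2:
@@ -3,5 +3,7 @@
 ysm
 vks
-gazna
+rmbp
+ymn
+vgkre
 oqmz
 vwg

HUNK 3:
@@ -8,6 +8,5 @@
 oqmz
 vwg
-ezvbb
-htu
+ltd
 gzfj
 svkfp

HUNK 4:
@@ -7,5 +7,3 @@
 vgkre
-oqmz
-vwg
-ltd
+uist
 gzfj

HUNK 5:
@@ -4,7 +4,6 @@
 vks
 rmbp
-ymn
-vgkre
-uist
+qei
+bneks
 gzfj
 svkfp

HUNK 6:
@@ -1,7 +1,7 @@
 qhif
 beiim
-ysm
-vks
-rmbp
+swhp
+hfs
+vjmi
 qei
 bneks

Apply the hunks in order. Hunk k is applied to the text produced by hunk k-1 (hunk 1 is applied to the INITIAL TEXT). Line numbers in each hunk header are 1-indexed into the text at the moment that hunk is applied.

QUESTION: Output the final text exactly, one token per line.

Answer: qhif
beiim
swhp
hfs
vjmi
qei
bneks
gzfj
svkfp
wzrd

Derivation:
Hunk 1: at line 3 remove [chf,tdlqo,dzvy] add [vks,gazna,oqmz] -> 12 lines: qhif beiim ysm vks gazna oqmz vwg ezvbb htu gzfj svkfp wzrd
Hunk 2: at line 3 remove [gazna] add [rmbp,ymn,vgkre] -> 14 lines: qhif beiim ysm vks rmbp ymn vgkre oqmz vwg ezvbb htu gzfj svkfp wzrd
Hunk 3: at line 8 remove [ezvbb,htu] add [ltd] -> 13 lines: qhif beiim ysm vks rmbp ymn vgkre oqmz vwg ltd gzfj svkfp wzrd
Hunk 4: at line 7 remove [oqmz,vwg,ltd] add [uist] -> 11 lines: qhif beiim ysm vks rmbp ymn vgkre uist gzfj svkfp wzrd
Hunk 5: at line 4 remove [ymn,vgkre,uist] add [qei,bneks] -> 10 lines: qhif beiim ysm vks rmbp qei bneks gzfj svkfp wzrd
Hunk 6: at line 1 remove [ysm,vks,rmbp] add [swhp,hfs,vjmi] -> 10 lines: qhif beiim swhp hfs vjmi qei bneks gzfj svkfp wzrd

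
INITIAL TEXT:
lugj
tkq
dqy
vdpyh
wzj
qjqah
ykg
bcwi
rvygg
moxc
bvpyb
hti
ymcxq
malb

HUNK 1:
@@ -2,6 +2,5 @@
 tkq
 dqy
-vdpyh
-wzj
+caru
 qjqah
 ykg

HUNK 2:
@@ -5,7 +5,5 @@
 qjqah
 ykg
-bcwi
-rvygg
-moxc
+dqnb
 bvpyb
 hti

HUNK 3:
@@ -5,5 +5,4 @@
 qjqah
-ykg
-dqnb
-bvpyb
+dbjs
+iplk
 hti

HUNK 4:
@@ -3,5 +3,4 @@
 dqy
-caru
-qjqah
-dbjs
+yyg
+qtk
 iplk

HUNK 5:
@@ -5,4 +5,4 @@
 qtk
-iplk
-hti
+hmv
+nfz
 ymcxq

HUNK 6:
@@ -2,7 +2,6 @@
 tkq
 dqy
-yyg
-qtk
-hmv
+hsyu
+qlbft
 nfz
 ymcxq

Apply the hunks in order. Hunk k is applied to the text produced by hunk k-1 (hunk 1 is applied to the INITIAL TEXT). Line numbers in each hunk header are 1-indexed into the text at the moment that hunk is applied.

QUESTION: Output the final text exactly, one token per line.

Answer: lugj
tkq
dqy
hsyu
qlbft
nfz
ymcxq
malb

Derivation:
Hunk 1: at line 2 remove [vdpyh,wzj] add [caru] -> 13 lines: lugj tkq dqy caru qjqah ykg bcwi rvygg moxc bvpyb hti ymcxq malb
Hunk 2: at line 5 remove [bcwi,rvygg,moxc] add [dqnb] -> 11 lines: lugj tkq dqy caru qjqah ykg dqnb bvpyb hti ymcxq malb
Hunk 3: at line 5 remove [ykg,dqnb,bvpyb] add [dbjs,iplk] -> 10 lines: lugj tkq dqy caru qjqah dbjs iplk hti ymcxq malb
Hunk 4: at line 3 remove [caru,qjqah,dbjs] add [yyg,qtk] -> 9 lines: lugj tkq dqy yyg qtk iplk hti ymcxq malb
Hunk 5: at line 5 remove [iplk,hti] add [hmv,nfz] -> 9 lines: lugj tkq dqy yyg qtk hmv nfz ymcxq malb
Hunk 6: at line 2 remove [yyg,qtk,hmv] add [hsyu,qlbft] -> 8 lines: lugj tkq dqy hsyu qlbft nfz ymcxq malb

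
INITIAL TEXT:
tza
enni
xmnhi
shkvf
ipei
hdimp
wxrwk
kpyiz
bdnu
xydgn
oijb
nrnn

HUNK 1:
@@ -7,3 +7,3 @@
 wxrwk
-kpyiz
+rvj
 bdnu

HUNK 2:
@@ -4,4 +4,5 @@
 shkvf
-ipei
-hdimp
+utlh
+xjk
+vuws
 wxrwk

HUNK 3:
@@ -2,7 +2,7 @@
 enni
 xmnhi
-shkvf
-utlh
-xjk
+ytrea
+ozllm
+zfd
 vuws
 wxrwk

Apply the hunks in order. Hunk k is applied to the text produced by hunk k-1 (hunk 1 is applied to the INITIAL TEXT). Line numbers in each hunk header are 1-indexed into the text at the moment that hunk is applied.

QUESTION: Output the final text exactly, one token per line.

Answer: tza
enni
xmnhi
ytrea
ozllm
zfd
vuws
wxrwk
rvj
bdnu
xydgn
oijb
nrnn

Derivation:
Hunk 1: at line 7 remove [kpyiz] add [rvj] -> 12 lines: tza enni xmnhi shkvf ipei hdimp wxrwk rvj bdnu xydgn oijb nrnn
Hunk 2: at line 4 remove [ipei,hdimp] add [utlh,xjk,vuws] -> 13 lines: tza enni xmnhi shkvf utlh xjk vuws wxrwk rvj bdnu xydgn oijb nrnn
Hunk 3: at line 2 remove [shkvf,utlh,xjk] add [ytrea,ozllm,zfd] -> 13 lines: tza enni xmnhi ytrea ozllm zfd vuws wxrwk rvj bdnu xydgn oijb nrnn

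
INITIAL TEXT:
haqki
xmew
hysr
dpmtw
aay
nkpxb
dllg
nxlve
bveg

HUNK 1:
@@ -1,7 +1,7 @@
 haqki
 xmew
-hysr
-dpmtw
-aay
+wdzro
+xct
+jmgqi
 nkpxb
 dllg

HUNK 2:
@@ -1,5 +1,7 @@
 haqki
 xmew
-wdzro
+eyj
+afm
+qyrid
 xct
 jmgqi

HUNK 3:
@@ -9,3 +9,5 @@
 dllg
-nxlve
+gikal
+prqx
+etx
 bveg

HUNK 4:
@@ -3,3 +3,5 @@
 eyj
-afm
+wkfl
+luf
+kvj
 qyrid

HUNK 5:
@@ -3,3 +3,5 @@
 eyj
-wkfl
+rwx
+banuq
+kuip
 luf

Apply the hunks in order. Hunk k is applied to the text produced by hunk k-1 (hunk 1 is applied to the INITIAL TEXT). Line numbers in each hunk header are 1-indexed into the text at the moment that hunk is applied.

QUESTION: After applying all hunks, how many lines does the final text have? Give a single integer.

Answer: 17

Derivation:
Hunk 1: at line 1 remove [hysr,dpmtw,aay] add [wdzro,xct,jmgqi] -> 9 lines: haqki xmew wdzro xct jmgqi nkpxb dllg nxlve bveg
Hunk 2: at line 1 remove [wdzro] add [eyj,afm,qyrid] -> 11 lines: haqki xmew eyj afm qyrid xct jmgqi nkpxb dllg nxlve bveg
Hunk 3: at line 9 remove [nxlve] add [gikal,prqx,etx] -> 13 lines: haqki xmew eyj afm qyrid xct jmgqi nkpxb dllg gikal prqx etx bveg
Hunk 4: at line 3 remove [afm] add [wkfl,luf,kvj] -> 15 lines: haqki xmew eyj wkfl luf kvj qyrid xct jmgqi nkpxb dllg gikal prqx etx bveg
Hunk 5: at line 3 remove [wkfl] add [rwx,banuq,kuip] -> 17 lines: haqki xmew eyj rwx banuq kuip luf kvj qyrid xct jmgqi nkpxb dllg gikal prqx etx bveg
Final line count: 17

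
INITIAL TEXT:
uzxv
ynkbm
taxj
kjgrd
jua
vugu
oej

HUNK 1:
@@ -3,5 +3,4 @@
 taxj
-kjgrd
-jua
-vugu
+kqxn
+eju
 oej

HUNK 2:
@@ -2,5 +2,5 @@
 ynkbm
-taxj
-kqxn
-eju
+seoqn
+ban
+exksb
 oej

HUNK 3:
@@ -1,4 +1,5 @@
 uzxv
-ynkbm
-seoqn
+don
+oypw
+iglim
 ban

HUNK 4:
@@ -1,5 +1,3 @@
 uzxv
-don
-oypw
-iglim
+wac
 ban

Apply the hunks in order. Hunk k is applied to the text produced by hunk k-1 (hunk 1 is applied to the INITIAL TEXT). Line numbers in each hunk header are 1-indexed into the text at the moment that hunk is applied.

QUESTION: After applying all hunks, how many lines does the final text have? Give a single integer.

Answer: 5

Derivation:
Hunk 1: at line 3 remove [kjgrd,jua,vugu] add [kqxn,eju] -> 6 lines: uzxv ynkbm taxj kqxn eju oej
Hunk 2: at line 2 remove [taxj,kqxn,eju] add [seoqn,ban,exksb] -> 6 lines: uzxv ynkbm seoqn ban exksb oej
Hunk 3: at line 1 remove [ynkbm,seoqn] add [don,oypw,iglim] -> 7 lines: uzxv don oypw iglim ban exksb oej
Hunk 4: at line 1 remove [don,oypw,iglim] add [wac] -> 5 lines: uzxv wac ban exksb oej
Final line count: 5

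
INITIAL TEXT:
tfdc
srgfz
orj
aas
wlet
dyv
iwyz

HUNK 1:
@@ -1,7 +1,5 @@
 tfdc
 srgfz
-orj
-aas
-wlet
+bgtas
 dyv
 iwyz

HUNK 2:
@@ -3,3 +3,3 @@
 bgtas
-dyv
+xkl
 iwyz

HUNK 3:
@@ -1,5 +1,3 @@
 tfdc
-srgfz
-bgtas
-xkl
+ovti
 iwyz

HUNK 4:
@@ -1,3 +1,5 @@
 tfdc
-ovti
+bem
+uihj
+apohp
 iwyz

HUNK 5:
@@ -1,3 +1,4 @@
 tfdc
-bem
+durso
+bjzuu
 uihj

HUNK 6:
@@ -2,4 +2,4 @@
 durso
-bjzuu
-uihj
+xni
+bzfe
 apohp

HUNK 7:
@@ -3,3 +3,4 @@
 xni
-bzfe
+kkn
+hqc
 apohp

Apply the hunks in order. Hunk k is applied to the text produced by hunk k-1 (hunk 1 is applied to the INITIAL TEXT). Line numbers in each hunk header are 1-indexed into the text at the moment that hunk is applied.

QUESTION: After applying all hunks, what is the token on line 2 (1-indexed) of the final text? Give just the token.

Answer: durso

Derivation:
Hunk 1: at line 1 remove [orj,aas,wlet] add [bgtas] -> 5 lines: tfdc srgfz bgtas dyv iwyz
Hunk 2: at line 3 remove [dyv] add [xkl] -> 5 lines: tfdc srgfz bgtas xkl iwyz
Hunk 3: at line 1 remove [srgfz,bgtas,xkl] add [ovti] -> 3 lines: tfdc ovti iwyz
Hunk 4: at line 1 remove [ovti] add [bem,uihj,apohp] -> 5 lines: tfdc bem uihj apohp iwyz
Hunk 5: at line 1 remove [bem] add [durso,bjzuu] -> 6 lines: tfdc durso bjzuu uihj apohp iwyz
Hunk 6: at line 2 remove [bjzuu,uihj] add [xni,bzfe] -> 6 lines: tfdc durso xni bzfe apohp iwyz
Hunk 7: at line 3 remove [bzfe] add [kkn,hqc] -> 7 lines: tfdc durso xni kkn hqc apohp iwyz
Final line 2: durso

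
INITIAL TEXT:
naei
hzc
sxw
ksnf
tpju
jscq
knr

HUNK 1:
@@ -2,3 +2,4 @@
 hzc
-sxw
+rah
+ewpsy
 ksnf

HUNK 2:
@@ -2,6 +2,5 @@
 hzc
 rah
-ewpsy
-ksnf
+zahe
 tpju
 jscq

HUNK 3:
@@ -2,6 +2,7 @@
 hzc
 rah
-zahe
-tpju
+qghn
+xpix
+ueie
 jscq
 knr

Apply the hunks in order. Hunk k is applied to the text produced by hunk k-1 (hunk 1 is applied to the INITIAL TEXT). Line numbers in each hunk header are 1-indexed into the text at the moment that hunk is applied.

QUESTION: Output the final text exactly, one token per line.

Hunk 1: at line 2 remove [sxw] add [rah,ewpsy] -> 8 lines: naei hzc rah ewpsy ksnf tpju jscq knr
Hunk 2: at line 2 remove [ewpsy,ksnf] add [zahe] -> 7 lines: naei hzc rah zahe tpju jscq knr
Hunk 3: at line 2 remove [zahe,tpju] add [qghn,xpix,ueie] -> 8 lines: naei hzc rah qghn xpix ueie jscq knr

Answer: naei
hzc
rah
qghn
xpix
ueie
jscq
knr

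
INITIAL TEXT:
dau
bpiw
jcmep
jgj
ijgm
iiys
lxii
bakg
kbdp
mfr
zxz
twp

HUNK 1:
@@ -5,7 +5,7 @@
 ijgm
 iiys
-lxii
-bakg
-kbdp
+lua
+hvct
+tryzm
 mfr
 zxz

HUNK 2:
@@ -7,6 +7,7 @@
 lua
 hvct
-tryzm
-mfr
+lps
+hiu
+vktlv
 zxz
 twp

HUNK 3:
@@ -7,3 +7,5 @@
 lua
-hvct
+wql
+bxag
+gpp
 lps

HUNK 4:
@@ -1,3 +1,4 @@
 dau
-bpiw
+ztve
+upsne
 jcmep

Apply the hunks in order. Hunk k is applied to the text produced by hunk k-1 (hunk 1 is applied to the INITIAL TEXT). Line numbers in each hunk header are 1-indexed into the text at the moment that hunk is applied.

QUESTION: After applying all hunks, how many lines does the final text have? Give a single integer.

Hunk 1: at line 5 remove [lxii,bakg,kbdp] add [lua,hvct,tryzm] -> 12 lines: dau bpiw jcmep jgj ijgm iiys lua hvct tryzm mfr zxz twp
Hunk 2: at line 7 remove [tryzm,mfr] add [lps,hiu,vktlv] -> 13 lines: dau bpiw jcmep jgj ijgm iiys lua hvct lps hiu vktlv zxz twp
Hunk 3: at line 7 remove [hvct] add [wql,bxag,gpp] -> 15 lines: dau bpiw jcmep jgj ijgm iiys lua wql bxag gpp lps hiu vktlv zxz twp
Hunk 4: at line 1 remove [bpiw] add [ztve,upsne] -> 16 lines: dau ztve upsne jcmep jgj ijgm iiys lua wql bxag gpp lps hiu vktlv zxz twp
Final line count: 16

Answer: 16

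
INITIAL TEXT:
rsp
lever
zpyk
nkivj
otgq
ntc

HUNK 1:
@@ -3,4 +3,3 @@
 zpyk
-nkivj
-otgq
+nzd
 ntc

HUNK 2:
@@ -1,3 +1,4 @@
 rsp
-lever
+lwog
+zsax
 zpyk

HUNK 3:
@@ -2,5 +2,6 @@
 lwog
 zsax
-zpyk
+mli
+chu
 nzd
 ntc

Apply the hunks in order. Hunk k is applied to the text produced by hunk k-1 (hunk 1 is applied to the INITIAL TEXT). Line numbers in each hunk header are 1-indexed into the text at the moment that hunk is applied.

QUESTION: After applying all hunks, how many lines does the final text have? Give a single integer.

Hunk 1: at line 3 remove [nkivj,otgq] add [nzd] -> 5 lines: rsp lever zpyk nzd ntc
Hunk 2: at line 1 remove [lever] add [lwog,zsax] -> 6 lines: rsp lwog zsax zpyk nzd ntc
Hunk 3: at line 2 remove [zpyk] add [mli,chu] -> 7 lines: rsp lwog zsax mli chu nzd ntc
Final line count: 7

Answer: 7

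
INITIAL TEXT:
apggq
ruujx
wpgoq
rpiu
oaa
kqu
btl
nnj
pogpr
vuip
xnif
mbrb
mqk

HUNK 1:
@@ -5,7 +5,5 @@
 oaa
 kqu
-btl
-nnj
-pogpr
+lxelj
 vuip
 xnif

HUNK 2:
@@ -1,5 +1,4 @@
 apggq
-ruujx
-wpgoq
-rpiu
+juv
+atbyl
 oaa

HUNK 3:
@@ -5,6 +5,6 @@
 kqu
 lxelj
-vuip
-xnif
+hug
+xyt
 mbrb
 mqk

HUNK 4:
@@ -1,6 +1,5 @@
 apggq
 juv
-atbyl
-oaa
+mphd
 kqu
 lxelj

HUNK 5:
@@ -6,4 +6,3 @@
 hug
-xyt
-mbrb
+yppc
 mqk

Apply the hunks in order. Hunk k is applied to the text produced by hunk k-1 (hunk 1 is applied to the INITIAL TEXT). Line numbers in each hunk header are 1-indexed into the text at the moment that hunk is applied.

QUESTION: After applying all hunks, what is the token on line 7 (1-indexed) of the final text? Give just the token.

Answer: yppc

Derivation:
Hunk 1: at line 5 remove [btl,nnj,pogpr] add [lxelj] -> 11 lines: apggq ruujx wpgoq rpiu oaa kqu lxelj vuip xnif mbrb mqk
Hunk 2: at line 1 remove [ruujx,wpgoq,rpiu] add [juv,atbyl] -> 10 lines: apggq juv atbyl oaa kqu lxelj vuip xnif mbrb mqk
Hunk 3: at line 5 remove [vuip,xnif] add [hug,xyt] -> 10 lines: apggq juv atbyl oaa kqu lxelj hug xyt mbrb mqk
Hunk 4: at line 1 remove [atbyl,oaa] add [mphd] -> 9 lines: apggq juv mphd kqu lxelj hug xyt mbrb mqk
Hunk 5: at line 6 remove [xyt,mbrb] add [yppc] -> 8 lines: apggq juv mphd kqu lxelj hug yppc mqk
Final line 7: yppc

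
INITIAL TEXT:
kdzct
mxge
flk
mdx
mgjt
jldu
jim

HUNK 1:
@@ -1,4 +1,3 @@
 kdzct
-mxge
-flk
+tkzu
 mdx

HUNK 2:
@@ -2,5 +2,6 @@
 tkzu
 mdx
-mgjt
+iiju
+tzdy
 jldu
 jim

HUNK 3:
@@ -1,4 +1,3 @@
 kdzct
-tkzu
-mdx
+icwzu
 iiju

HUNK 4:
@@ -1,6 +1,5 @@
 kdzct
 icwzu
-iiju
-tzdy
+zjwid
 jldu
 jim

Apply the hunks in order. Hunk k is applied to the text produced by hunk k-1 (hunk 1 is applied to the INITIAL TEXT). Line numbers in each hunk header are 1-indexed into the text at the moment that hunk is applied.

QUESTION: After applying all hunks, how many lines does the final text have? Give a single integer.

Hunk 1: at line 1 remove [mxge,flk] add [tkzu] -> 6 lines: kdzct tkzu mdx mgjt jldu jim
Hunk 2: at line 2 remove [mgjt] add [iiju,tzdy] -> 7 lines: kdzct tkzu mdx iiju tzdy jldu jim
Hunk 3: at line 1 remove [tkzu,mdx] add [icwzu] -> 6 lines: kdzct icwzu iiju tzdy jldu jim
Hunk 4: at line 1 remove [iiju,tzdy] add [zjwid] -> 5 lines: kdzct icwzu zjwid jldu jim
Final line count: 5

Answer: 5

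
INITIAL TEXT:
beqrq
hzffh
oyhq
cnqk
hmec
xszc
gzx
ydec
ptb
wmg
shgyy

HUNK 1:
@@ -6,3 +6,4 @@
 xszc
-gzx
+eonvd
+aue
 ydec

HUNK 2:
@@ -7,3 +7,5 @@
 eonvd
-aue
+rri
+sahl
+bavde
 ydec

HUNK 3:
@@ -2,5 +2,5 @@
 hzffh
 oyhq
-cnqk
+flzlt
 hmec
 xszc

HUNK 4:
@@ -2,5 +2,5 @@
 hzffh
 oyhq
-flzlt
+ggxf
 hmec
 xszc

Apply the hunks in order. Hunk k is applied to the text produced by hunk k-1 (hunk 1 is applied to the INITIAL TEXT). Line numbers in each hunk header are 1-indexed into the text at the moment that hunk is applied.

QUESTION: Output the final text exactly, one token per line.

Hunk 1: at line 6 remove [gzx] add [eonvd,aue] -> 12 lines: beqrq hzffh oyhq cnqk hmec xszc eonvd aue ydec ptb wmg shgyy
Hunk 2: at line 7 remove [aue] add [rri,sahl,bavde] -> 14 lines: beqrq hzffh oyhq cnqk hmec xszc eonvd rri sahl bavde ydec ptb wmg shgyy
Hunk 3: at line 2 remove [cnqk] add [flzlt] -> 14 lines: beqrq hzffh oyhq flzlt hmec xszc eonvd rri sahl bavde ydec ptb wmg shgyy
Hunk 4: at line 2 remove [flzlt] add [ggxf] -> 14 lines: beqrq hzffh oyhq ggxf hmec xszc eonvd rri sahl bavde ydec ptb wmg shgyy

Answer: beqrq
hzffh
oyhq
ggxf
hmec
xszc
eonvd
rri
sahl
bavde
ydec
ptb
wmg
shgyy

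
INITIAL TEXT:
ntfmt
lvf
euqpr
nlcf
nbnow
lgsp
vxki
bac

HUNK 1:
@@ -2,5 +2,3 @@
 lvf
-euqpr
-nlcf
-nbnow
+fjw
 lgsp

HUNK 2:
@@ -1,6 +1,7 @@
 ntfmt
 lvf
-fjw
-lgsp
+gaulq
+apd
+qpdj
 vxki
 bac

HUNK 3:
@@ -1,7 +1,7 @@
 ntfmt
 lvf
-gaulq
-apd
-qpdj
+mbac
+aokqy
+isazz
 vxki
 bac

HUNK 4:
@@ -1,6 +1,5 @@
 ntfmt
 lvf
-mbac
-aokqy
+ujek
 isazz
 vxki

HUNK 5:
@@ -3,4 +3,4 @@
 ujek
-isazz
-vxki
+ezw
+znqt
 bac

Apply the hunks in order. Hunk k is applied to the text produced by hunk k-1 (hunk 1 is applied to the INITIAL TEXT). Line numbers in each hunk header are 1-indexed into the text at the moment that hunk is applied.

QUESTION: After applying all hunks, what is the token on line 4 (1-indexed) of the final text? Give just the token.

Hunk 1: at line 2 remove [euqpr,nlcf,nbnow] add [fjw] -> 6 lines: ntfmt lvf fjw lgsp vxki bac
Hunk 2: at line 1 remove [fjw,lgsp] add [gaulq,apd,qpdj] -> 7 lines: ntfmt lvf gaulq apd qpdj vxki bac
Hunk 3: at line 1 remove [gaulq,apd,qpdj] add [mbac,aokqy,isazz] -> 7 lines: ntfmt lvf mbac aokqy isazz vxki bac
Hunk 4: at line 1 remove [mbac,aokqy] add [ujek] -> 6 lines: ntfmt lvf ujek isazz vxki bac
Hunk 5: at line 3 remove [isazz,vxki] add [ezw,znqt] -> 6 lines: ntfmt lvf ujek ezw znqt bac
Final line 4: ezw

Answer: ezw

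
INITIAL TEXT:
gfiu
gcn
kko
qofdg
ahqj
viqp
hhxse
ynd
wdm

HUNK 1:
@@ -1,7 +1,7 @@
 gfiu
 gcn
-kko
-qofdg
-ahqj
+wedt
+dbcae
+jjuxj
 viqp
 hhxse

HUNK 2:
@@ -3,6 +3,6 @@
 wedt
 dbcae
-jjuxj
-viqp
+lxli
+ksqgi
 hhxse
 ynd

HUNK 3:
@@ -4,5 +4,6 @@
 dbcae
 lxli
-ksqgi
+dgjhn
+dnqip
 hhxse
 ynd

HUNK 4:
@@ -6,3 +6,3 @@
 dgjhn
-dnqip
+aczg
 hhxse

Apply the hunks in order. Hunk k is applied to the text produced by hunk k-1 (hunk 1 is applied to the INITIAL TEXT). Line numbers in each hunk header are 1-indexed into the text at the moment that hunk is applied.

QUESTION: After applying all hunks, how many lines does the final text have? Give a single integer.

Answer: 10

Derivation:
Hunk 1: at line 1 remove [kko,qofdg,ahqj] add [wedt,dbcae,jjuxj] -> 9 lines: gfiu gcn wedt dbcae jjuxj viqp hhxse ynd wdm
Hunk 2: at line 3 remove [jjuxj,viqp] add [lxli,ksqgi] -> 9 lines: gfiu gcn wedt dbcae lxli ksqgi hhxse ynd wdm
Hunk 3: at line 4 remove [ksqgi] add [dgjhn,dnqip] -> 10 lines: gfiu gcn wedt dbcae lxli dgjhn dnqip hhxse ynd wdm
Hunk 4: at line 6 remove [dnqip] add [aczg] -> 10 lines: gfiu gcn wedt dbcae lxli dgjhn aczg hhxse ynd wdm
Final line count: 10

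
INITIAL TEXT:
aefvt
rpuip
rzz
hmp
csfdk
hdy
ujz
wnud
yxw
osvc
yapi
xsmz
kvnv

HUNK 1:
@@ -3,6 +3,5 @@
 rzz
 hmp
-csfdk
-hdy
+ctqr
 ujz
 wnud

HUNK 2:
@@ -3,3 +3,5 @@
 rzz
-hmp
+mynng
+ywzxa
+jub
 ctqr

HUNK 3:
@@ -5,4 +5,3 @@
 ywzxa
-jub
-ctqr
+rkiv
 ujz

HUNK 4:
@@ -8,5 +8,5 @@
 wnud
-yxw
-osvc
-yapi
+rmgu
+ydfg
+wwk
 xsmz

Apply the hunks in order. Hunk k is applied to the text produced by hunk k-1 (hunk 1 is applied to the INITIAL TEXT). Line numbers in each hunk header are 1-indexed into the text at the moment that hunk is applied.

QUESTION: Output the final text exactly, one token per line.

Answer: aefvt
rpuip
rzz
mynng
ywzxa
rkiv
ujz
wnud
rmgu
ydfg
wwk
xsmz
kvnv

Derivation:
Hunk 1: at line 3 remove [csfdk,hdy] add [ctqr] -> 12 lines: aefvt rpuip rzz hmp ctqr ujz wnud yxw osvc yapi xsmz kvnv
Hunk 2: at line 3 remove [hmp] add [mynng,ywzxa,jub] -> 14 lines: aefvt rpuip rzz mynng ywzxa jub ctqr ujz wnud yxw osvc yapi xsmz kvnv
Hunk 3: at line 5 remove [jub,ctqr] add [rkiv] -> 13 lines: aefvt rpuip rzz mynng ywzxa rkiv ujz wnud yxw osvc yapi xsmz kvnv
Hunk 4: at line 8 remove [yxw,osvc,yapi] add [rmgu,ydfg,wwk] -> 13 lines: aefvt rpuip rzz mynng ywzxa rkiv ujz wnud rmgu ydfg wwk xsmz kvnv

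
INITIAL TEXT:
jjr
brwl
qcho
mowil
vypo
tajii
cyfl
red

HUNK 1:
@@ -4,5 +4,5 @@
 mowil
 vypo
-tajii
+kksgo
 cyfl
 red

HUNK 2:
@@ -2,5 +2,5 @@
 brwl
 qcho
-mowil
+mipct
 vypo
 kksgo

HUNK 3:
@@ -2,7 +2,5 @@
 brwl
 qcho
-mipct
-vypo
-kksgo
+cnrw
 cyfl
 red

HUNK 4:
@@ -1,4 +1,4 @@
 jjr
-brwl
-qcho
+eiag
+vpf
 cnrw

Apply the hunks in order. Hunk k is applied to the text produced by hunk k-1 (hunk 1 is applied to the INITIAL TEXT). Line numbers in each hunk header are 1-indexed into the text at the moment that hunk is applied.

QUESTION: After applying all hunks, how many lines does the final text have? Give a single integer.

Hunk 1: at line 4 remove [tajii] add [kksgo] -> 8 lines: jjr brwl qcho mowil vypo kksgo cyfl red
Hunk 2: at line 2 remove [mowil] add [mipct] -> 8 lines: jjr brwl qcho mipct vypo kksgo cyfl red
Hunk 3: at line 2 remove [mipct,vypo,kksgo] add [cnrw] -> 6 lines: jjr brwl qcho cnrw cyfl red
Hunk 4: at line 1 remove [brwl,qcho] add [eiag,vpf] -> 6 lines: jjr eiag vpf cnrw cyfl red
Final line count: 6

Answer: 6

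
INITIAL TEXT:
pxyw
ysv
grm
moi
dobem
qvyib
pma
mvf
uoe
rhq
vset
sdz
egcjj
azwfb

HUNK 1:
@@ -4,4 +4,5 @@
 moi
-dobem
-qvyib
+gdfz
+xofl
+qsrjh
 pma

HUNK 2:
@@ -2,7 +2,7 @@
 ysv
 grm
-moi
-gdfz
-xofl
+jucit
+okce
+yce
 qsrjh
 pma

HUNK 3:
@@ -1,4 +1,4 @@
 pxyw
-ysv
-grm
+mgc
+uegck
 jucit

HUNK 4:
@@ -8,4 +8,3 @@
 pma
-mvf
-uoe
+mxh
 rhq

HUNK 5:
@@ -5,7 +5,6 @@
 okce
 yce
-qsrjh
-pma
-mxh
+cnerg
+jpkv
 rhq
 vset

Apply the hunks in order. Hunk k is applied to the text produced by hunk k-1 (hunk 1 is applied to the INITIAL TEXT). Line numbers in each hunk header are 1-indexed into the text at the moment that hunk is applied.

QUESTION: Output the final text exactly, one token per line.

Answer: pxyw
mgc
uegck
jucit
okce
yce
cnerg
jpkv
rhq
vset
sdz
egcjj
azwfb

Derivation:
Hunk 1: at line 4 remove [dobem,qvyib] add [gdfz,xofl,qsrjh] -> 15 lines: pxyw ysv grm moi gdfz xofl qsrjh pma mvf uoe rhq vset sdz egcjj azwfb
Hunk 2: at line 2 remove [moi,gdfz,xofl] add [jucit,okce,yce] -> 15 lines: pxyw ysv grm jucit okce yce qsrjh pma mvf uoe rhq vset sdz egcjj azwfb
Hunk 3: at line 1 remove [ysv,grm] add [mgc,uegck] -> 15 lines: pxyw mgc uegck jucit okce yce qsrjh pma mvf uoe rhq vset sdz egcjj azwfb
Hunk 4: at line 8 remove [mvf,uoe] add [mxh] -> 14 lines: pxyw mgc uegck jucit okce yce qsrjh pma mxh rhq vset sdz egcjj azwfb
Hunk 5: at line 5 remove [qsrjh,pma,mxh] add [cnerg,jpkv] -> 13 lines: pxyw mgc uegck jucit okce yce cnerg jpkv rhq vset sdz egcjj azwfb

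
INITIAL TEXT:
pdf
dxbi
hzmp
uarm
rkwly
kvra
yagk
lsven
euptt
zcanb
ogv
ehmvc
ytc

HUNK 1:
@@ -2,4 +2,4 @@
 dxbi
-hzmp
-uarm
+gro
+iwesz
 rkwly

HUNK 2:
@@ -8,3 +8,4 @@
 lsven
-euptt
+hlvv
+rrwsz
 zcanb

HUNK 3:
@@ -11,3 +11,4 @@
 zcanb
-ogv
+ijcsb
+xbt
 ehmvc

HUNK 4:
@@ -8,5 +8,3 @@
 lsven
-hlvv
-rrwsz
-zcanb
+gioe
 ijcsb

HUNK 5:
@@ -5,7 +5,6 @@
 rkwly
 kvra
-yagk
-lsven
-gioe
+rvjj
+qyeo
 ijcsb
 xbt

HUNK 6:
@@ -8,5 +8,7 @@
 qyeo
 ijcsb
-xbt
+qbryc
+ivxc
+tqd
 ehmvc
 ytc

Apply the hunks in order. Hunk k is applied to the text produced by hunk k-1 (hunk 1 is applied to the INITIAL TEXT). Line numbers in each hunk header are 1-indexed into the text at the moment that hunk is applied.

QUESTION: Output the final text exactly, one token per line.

Hunk 1: at line 2 remove [hzmp,uarm] add [gro,iwesz] -> 13 lines: pdf dxbi gro iwesz rkwly kvra yagk lsven euptt zcanb ogv ehmvc ytc
Hunk 2: at line 8 remove [euptt] add [hlvv,rrwsz] -> 14 lines: pdf dxbi gro iwesz rkwly kvra yagk lsven hlvv rrwsz zcanb ogv ehmvc ytc
Hunk 3: at line 11 remove [ogv] add [ijcsb,xbt] -> 15 lines: pdf dxbi gro iwesz rkwly kvra yagk lsven hlvv rrwsz zcanb ijcsb xbt ehmvc ytc
Hunk 4: at line 8 remove [hlvv,rrwsz,zcanb] add [gioe] -> 13 lines: pdf dxbi gro iwesz rkwly kvra yagk lsven gioe ijcsb xbt ehmvc ytc
Hunk 5: at line 5 remove [yagk,lsven,gioe] add [rvjj,qyeo] -> 12 lines: pdf dxbi gro iwesz rkwly kvra rvjj qyeo ijcsb xbt ehmvc ytc
Hunk 6: at line 8 remove [xbt] add [qbryc,ivxc,tqd] -> 14 lines: pdf dxbi gro iwesz rkwly kvra rvjj qyeo ijcsb qbryc ivxc tqd ehmvc ytc

Answer: pdf
dxbi
gro
iwesz
rkwly
kvra
rvjj
qyeo
ijcsb
qbryc
ivxc
tqd
ehmvc
ytc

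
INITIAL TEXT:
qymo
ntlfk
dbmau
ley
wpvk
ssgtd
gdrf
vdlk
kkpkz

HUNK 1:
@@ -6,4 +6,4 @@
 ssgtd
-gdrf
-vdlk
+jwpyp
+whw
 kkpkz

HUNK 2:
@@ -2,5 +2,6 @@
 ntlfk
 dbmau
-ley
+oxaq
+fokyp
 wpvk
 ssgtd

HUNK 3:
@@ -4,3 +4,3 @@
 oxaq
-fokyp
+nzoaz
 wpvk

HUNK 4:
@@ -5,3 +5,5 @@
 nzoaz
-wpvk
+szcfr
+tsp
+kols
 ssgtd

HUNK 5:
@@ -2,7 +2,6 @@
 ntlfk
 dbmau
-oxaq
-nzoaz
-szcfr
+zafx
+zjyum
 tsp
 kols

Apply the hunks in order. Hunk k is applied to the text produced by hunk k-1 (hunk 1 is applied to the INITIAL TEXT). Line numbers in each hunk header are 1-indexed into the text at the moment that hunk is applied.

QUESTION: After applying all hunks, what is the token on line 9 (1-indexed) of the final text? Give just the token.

Answer: jwpyp

Derivation:
Hunk 1: at line 6 remove [gdrf,vdlk] add [jwpyp,whw] -> 9 lines: qymo ntlfk dbmau ley wpvk ssgtd jwpyp whw kkpkz
Hunk 2: at line 2 remove [ley] add [oxaq,fokyp] -> 10 lines: qymo ntlfk dbmau oxaq fokyp wpvk ssgtd jwpyp whw kkpkz
Hunk 3: at line 4 remove [fokyp] add [nzoaz] -> 10 lines: qymo ntlfk dbmau oxaq nzoaz wpvk ssgtd jwpyp whw kkpkz
Hunk 4: at line 5 remove [wpvk] add [szcfr,tsp,kols] -> 12 lines: qymo ntlfk dbmau oxaq nzoaz szcfr tsp kols ssgtd jwpyp whw kkpkz
Hunk 5: at line 2 remove [oxaq,nzoaz,szcfr] add [zafx,zjyum] -> 11 lines: qymo ntlfk dbmau zafx zjyum tsp kols ssgtd jwpyp whw kkpkz
Final line 9: jwpyp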